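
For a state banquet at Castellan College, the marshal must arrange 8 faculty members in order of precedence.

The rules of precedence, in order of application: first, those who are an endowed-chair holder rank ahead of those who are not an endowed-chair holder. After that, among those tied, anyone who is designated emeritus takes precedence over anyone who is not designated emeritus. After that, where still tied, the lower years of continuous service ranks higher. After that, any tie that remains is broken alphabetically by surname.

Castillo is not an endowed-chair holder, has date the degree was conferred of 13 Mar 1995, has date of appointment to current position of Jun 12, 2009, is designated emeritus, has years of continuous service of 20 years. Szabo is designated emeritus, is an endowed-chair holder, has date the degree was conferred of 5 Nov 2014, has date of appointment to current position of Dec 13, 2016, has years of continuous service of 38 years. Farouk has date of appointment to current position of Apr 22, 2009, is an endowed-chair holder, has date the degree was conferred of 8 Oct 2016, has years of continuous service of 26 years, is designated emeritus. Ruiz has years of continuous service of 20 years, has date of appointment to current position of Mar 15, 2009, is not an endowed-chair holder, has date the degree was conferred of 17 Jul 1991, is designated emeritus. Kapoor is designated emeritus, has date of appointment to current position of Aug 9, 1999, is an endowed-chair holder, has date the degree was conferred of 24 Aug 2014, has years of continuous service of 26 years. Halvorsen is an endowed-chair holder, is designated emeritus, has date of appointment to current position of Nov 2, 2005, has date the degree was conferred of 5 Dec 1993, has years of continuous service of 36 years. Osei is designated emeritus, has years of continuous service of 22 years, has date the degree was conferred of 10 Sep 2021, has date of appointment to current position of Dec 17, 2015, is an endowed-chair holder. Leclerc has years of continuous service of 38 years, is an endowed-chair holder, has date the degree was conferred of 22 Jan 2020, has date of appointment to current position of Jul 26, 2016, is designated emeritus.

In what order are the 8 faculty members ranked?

Osei, Farouk, Kapoor, Halvorsen, Leclerc, Szabo, Castillo, Ruiz

By the first rule: Osei, Farouk, Kapoor, Halvorsen, Leclerc and Szabo (each an endowed-chair holder); then Castillo and Ruiz (both not an endowed-chair holder).
Osei, Farouk, Kapoor, Halvorsen, Leclerc and Szabo are each designated emeritus, so the next rule applies.
Among Osei, Farouk, Kapoor, Halvorsen, Leclerc and Szabo, by years of continuous service (lower first): Osei (22 years) before Farouk and Kapoor (26 years) before Halvorsen (36 years) before Leclerc and Szabo (38 years).
Among Farouk and Kapoor, alphabetically by surname: Farouk before Kapoor.
Among Leclerc and Szabo, alphabetically by surname: Leclerc before Szabo.
Castillo and Ruiz are each designated emeritus, so the next rule applies.
Castillo and Ruiz both have years of continuous service 20 years, so the next rule applies.
Among Castillo and Ruiz, alphabetically by surname: Castillo before Ruiz.
Full order: Osei, Farouk, Kapoor, Halvorsen, Leclerc, Szabo, Castillo, Ruiz.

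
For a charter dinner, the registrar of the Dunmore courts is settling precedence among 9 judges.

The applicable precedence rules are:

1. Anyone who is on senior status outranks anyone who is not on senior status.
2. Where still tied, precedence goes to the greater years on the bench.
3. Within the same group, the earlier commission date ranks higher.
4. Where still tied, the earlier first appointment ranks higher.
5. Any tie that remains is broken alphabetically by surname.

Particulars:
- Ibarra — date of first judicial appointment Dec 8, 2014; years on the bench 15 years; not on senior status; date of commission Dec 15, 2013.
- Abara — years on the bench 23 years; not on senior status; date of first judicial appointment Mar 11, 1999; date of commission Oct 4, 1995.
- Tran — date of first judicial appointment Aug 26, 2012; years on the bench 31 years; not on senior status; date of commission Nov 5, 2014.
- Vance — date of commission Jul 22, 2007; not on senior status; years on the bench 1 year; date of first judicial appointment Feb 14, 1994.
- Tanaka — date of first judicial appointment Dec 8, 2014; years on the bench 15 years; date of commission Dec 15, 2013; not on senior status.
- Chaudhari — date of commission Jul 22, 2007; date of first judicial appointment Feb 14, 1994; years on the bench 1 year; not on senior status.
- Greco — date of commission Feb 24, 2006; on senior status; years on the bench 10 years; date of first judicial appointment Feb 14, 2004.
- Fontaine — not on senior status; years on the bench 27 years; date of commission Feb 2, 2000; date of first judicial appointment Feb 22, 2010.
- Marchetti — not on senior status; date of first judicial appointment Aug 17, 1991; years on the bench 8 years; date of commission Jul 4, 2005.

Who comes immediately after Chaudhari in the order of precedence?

Vance

By the first rule: Greco (on senior status); then Tran, Fontaine, Abara, Ibarra, Tanaka, Marchetti, Chaudhari and Vance (each not on senior status).
Among Tran, Fontaine, Abara, Ibarra, Tanaka, Marchetti, Chaudhari and Vance, by years on the bench (higher first): Tran (31 years) before Fontaine (27 years) before Abara (23 years) before Ibarra and Tanaka (15 years) before Marchetti (8 years) before Chaudhari and Vance (1 year).
Ibarra and Tanaka both have date of commission Dec 15, 2013, so the next rule applies.
Ibarra and Tanaka both have date of first judicial appointment Dec 8, 2014, so the next rule applies.
Among Ibarra and Tanaka, alphabetically by surname: Ibarra before Tanaka.
Chaudhari and Vance both have date of commission Jul 22, 2007, so the next rule applies.
Chaudhari and Vance both have date of first judicial appointment Feb 14, 1994, so the next rule applies.
Among Chaudhari and Vance, alphabetically by surname: Chaudhari before Vance.
Order: Greco, Tran, Fontaine, Abara, Ibarra, Tanaka, Marchetti, Chaudhari, Vance.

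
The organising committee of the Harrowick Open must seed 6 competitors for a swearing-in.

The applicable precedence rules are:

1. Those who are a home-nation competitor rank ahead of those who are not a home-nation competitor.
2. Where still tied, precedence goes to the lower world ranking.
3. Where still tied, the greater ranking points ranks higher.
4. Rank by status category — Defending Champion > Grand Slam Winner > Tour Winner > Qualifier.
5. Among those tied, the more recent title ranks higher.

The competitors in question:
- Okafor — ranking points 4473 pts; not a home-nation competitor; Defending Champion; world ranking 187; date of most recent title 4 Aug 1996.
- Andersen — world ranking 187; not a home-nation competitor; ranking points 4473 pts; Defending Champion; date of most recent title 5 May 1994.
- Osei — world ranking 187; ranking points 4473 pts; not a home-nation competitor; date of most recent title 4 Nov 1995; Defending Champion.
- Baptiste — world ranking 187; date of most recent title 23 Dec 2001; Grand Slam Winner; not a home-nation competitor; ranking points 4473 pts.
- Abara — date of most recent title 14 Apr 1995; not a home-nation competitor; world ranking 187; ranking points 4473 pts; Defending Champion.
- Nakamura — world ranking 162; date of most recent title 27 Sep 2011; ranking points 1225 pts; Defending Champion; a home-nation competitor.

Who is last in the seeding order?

By the first rule: Nakamura (a home-nation competitor); then Okafor, Osei, Abara, Andersen and Baptiste (each not a home-nation competitor).
Okafor, Osei, Abara, Andersen and Baptiste all have world ranking 187, so the next rule applies.
Okafor, Osei, Abara, Andersen and Baptiste all have ranking points 4473 pts, so the next rule applies.
Among Okafor, Osei, Abara, Andersen and Baptiste, by status category: Okafor, Osei, Abara and Andersen (Defending Champion) before Baptiste (Grand Slam Winner).
Among Okafor, Osei, Abara and Andersen, by date of most recent title (later first): Okafor (4 Aug 1996) before Osei (4 Nov 1995) before Abara (14 Apr 1995) before Andersen (5 May 1994).
Order: Nakamura, Okafor, Osei, Abara, Andersen, Baptiste.

Baptiste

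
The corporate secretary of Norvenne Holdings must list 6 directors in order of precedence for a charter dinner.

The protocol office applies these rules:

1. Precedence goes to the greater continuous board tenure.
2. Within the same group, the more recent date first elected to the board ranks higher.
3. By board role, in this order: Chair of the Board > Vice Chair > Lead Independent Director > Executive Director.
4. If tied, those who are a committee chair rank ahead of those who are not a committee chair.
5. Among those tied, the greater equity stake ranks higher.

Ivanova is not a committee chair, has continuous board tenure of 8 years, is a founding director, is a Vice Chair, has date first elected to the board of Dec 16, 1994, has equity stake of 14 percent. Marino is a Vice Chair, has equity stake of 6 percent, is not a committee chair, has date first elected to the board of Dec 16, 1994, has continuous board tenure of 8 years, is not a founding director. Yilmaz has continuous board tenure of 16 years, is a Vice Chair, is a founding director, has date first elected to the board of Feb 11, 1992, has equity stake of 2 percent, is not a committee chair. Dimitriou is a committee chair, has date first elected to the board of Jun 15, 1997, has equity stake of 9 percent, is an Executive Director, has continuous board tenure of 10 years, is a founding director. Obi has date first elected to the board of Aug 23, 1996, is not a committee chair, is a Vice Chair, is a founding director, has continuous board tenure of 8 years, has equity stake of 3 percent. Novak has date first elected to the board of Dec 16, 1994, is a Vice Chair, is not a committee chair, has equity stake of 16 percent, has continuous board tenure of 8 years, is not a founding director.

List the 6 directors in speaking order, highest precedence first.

Yilmaz, Dimitriou, Obi, Novak, Ivanova, Marino

By continuous board tenure (higher first): Yilmaz (16 years); then Dimitriou (10 years); then Obi, Novak, Ivanova and Marino (each 8 years).
Among Obi, Novak, Ivanova and Marino, by date first elected to the board (later first): Obi (Aug 23, 1996) before Novak, Ivanova and Marino (Dec 16, 1994).
Novak, Ivanova and Marino are each Vice Chair, so the next rule applies.
Novak, Ivanova and Marino are each not a committee chair, so the next rule applies.
Among Novak, Ivanova and Marino, by equity stake (higher first): Novak (16 percent) before Ivanova (14 percent) before Marino (6 percent).
Full order: Yilmaz, Dimitriou, Obi, Novak, Ivanova, Marino.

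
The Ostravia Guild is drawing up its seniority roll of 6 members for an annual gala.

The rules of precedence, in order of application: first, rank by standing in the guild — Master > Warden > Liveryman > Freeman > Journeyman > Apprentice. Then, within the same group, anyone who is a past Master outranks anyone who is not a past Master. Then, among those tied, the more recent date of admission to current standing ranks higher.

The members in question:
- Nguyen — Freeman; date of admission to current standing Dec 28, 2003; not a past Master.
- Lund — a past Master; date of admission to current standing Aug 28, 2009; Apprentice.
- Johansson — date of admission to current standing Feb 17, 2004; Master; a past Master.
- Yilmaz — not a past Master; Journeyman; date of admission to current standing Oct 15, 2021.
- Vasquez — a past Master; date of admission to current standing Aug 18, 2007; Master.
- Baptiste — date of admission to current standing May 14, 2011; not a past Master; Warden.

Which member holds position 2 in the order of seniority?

Johansson

By standing in the guild: Vasquez and Johansson (Master); then Baptiste (Warden); then Nguyen (Freeman); then Yilmaz (Journeyman); then Lund (Apprentice).
Vasquez and Johansson are each a past Master, so the next rule applies.
Among Vasquez and Johansson, by date of admission to current standing (later first): Vasquez (Aug 18, 2007) before Johansson (Feb 17, 2004).
Order: Vasquez, Johansson, Baptiste, Nguyen, Yilmaz, Lund.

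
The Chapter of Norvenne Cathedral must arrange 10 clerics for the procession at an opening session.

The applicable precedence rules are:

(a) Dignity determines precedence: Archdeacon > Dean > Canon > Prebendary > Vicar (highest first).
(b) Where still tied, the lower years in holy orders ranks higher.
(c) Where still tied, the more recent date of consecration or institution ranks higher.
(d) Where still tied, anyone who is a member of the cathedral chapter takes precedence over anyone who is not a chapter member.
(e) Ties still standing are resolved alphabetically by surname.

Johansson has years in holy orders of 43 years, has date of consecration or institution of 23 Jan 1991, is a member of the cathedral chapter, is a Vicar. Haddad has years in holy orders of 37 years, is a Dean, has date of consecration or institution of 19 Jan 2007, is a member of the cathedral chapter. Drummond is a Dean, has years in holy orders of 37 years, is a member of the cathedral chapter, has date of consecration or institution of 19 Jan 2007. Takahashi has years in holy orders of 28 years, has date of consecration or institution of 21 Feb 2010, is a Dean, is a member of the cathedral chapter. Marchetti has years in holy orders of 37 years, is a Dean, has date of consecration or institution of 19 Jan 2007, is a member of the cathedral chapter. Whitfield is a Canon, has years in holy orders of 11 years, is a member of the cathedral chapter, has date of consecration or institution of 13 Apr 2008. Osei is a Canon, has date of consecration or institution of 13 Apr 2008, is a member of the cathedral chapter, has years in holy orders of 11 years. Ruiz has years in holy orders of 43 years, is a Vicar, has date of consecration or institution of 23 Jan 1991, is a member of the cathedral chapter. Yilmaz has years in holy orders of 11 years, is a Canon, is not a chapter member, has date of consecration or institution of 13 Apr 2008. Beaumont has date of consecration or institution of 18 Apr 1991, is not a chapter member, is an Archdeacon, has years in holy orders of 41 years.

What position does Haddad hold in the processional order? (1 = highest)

By dignity: Beaumont (Archdeacon); then Takahashi, Drummond, Haddad and Marchetti (Dean); then Osei, Whitfield and Yilmaz (Canon); then Johansson and Ruiz (Vicar).
Among Takahashi, Drummond, Haddad and Marchetti, by years in holy orders (lower first): Takahashi (28 years) before Drummond, Haddad and Marchetti (37 years).
Drummond, Haddad and Marchetti all have date of consecration or institution 19 Jan 2007, so the next rule applies.
Drummond, Haddad and Marchetti are each a member of the cathedral chapter, so the next rule applies.
Among Drummond, Haddad and Marchetti, alphabetically by surname: Drummond before Haddad before Marchetti.
Osei, Whitfield and Yilmaz all have years in holy orders 11 years, so the next rule applies.
Osei, Whitfield and Yilmaz all have date of consecration or institution 13 Apr 2008, so the next rule applies.
Among Osei, Whitfield and Yilmaz, a member of the cathedral chapter before not a chapter member: Osei and Whitfield (a member of the cathedral chapter) before Yilmaz (not a chapter member).
Among Osei and Whitfield, alphabetically by surname: Osei before Whitfield.
Johansson and Ruiz both have years in holy orders 43 years, so the next rule applies.
Johansson and Ruiz both have date of consecration or institution 23 Jan 1991, so the next rule applies.
Johansson and Ruiz are each a member of the cathedral chapter, so the next rule applies.
Among Johansson and Ruiz, alphabetically by surname: Johansson before Ruiz.
Order: Beaumont, Takahashi, Drummond, Haddad, Marchetti, Osei, Whitfield, Yilmaz, Johansson, Ruiz. So position 4.

4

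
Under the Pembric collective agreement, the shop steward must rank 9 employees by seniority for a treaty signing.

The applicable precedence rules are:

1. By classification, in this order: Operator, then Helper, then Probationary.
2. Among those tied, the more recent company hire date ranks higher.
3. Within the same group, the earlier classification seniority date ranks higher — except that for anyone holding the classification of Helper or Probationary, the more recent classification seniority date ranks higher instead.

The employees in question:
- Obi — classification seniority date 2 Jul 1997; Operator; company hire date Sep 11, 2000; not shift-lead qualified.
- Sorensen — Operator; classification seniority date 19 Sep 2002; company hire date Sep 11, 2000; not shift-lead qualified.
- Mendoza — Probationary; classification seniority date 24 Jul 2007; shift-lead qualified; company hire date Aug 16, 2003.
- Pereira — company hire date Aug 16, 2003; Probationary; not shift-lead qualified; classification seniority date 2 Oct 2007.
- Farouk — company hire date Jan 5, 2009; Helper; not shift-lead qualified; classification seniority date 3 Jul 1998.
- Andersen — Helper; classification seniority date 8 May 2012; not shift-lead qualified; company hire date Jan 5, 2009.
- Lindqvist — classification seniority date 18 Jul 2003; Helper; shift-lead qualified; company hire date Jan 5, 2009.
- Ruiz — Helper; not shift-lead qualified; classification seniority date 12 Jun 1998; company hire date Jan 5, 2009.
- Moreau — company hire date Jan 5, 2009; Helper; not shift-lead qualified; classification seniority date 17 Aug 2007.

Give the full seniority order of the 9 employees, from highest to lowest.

By classification: Obi and Sorensen (Operator); then Andersen, Moreau, Lindqvist, Farouk and Ruiz (Helper); then Pereira and Mendoza (Probationary).
Obi and Sorensen both have company hire date Sep 11, 2000, so the next rule applies.
Among Obi and Sorensen, by classification seniority date (earlier first): Obi (2 Jul 1997) before Sorensen (19 Sep 2002).
Andersen, Moreau, Lindqvist, Farouk and Ruiz all have company hire date Jan 5, 2009, so the next rule applies.
Among Andersen, Moreau, Lindqvist, Farouk and Ruiz, by classification seniority date (later first) (reversed rule for this group): Andersen (8 May 2012) before Moreau (17 Aug 2007) before Lindqvist (18 Jul 2003) before Farouk (3 Jul 1998) before Ruiz (12 Jun 1998).
Pereira and Mendoza both have company hire date Aug 16, 2003, so the next rule applies.
Among Pereira and Mendoza, by classification seniority date (later first) (reversed rule for this group): Pereira (2 Oct 2007) before Mendoza (24 Jul 2007).
Full order: Obi, Sorensen, Andersen, Moreau, Lindqvist, Farouk, Ruiz, Pereira, Mendoza.

Obi, Sorensen, Andersen, Moreau, Lindqvist, Farouk, Ruiz, Pereira, Mendoza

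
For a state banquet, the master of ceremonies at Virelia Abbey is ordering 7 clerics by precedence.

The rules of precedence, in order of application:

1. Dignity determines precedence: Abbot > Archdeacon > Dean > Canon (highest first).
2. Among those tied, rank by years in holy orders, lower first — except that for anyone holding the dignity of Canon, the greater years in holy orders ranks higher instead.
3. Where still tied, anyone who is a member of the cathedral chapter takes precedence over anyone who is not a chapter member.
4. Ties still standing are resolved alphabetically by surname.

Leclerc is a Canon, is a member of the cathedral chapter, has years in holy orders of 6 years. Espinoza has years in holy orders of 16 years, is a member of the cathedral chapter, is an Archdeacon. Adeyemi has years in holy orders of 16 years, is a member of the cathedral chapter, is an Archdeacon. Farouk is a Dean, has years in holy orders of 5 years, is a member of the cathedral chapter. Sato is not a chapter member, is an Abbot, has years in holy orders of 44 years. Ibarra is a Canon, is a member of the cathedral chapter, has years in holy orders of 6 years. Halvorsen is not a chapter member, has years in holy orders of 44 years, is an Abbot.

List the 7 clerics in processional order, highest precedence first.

By dignity: Halvorsen and Sato (Abbot); then Adeyemi and Espinoza (Archdeacon); then Farouk (Dean); then Ibarra and Leclerc (Canon).
Halvorsen and Sato both have years in holy orders 44 years, so the next rule applies.
Halvorsen and Sato are each not a chapter member, so the next rule applies.
Among Halvorsen and Sato, alphabetically by surname: Halvorsen before Sato.
Adeyemi and Espinoza both have years in holy orders 16 years, so the next rule applies.
Adeyemi and Espinoza are each a member of the cathedral chapter, so the next rule applies.
Among Adeyemi and Espinoza, alphabetically by surname: Adeyemi before Espinoza.
Ibarra and Leclerc both have years in holy orders 6 years, so the next rule applies.
Ibarra and Leclerc are each a member of the cathedral chapter, so the next rule applies.
Among Ibarra and Leclerc, alphabetically by surname: Ibarra before Leclerc.
Full order: Halvorsen, Sato, Adeyemi, Espinoza, Farouk, Ibarra, Leclerc.

Halvorsen, Sato, Adeyemi, Espinoza, Farouk, Ibarra, Leclerc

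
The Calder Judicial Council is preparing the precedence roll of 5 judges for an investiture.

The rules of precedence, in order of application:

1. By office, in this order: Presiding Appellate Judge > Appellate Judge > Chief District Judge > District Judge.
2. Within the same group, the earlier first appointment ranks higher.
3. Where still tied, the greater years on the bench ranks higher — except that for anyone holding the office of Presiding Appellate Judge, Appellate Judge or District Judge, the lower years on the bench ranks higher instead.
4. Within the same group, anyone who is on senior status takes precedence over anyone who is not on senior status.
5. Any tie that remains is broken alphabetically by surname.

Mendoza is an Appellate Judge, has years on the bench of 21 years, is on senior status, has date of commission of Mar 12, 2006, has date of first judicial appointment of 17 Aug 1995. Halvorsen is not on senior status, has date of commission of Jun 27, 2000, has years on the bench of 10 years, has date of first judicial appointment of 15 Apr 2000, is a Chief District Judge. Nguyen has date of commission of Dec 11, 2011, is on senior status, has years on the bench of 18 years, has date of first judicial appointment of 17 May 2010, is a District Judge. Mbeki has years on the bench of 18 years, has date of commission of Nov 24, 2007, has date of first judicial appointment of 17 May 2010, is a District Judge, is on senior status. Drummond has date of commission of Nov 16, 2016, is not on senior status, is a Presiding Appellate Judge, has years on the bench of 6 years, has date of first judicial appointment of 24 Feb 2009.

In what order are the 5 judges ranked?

By office: Drummond (Presiding Appellate Judge); then Mendoza (Appellate Judge); then Halvorsen (Chief District Judge); then Mbeki and Nguyen (District Judge).
Mbeki and Nguyen both have date of first judicial appointment 17 May 2010, so the next rule applies.
Mbeki and Nguyen both have years on the bench 18 years, so the next rule applies.
Mbeki and Nguyen are each on senior status, so the next rule applies.
Among Mbeki and Nguyen, alphabetically by surname: Mbeki before Nguyen.
Full order: Drummond, Mendoza, Halvorsen, Mbeki, Nguyen.

Drummond, Mendoza, Halvorsen, Mbeki, Nguyen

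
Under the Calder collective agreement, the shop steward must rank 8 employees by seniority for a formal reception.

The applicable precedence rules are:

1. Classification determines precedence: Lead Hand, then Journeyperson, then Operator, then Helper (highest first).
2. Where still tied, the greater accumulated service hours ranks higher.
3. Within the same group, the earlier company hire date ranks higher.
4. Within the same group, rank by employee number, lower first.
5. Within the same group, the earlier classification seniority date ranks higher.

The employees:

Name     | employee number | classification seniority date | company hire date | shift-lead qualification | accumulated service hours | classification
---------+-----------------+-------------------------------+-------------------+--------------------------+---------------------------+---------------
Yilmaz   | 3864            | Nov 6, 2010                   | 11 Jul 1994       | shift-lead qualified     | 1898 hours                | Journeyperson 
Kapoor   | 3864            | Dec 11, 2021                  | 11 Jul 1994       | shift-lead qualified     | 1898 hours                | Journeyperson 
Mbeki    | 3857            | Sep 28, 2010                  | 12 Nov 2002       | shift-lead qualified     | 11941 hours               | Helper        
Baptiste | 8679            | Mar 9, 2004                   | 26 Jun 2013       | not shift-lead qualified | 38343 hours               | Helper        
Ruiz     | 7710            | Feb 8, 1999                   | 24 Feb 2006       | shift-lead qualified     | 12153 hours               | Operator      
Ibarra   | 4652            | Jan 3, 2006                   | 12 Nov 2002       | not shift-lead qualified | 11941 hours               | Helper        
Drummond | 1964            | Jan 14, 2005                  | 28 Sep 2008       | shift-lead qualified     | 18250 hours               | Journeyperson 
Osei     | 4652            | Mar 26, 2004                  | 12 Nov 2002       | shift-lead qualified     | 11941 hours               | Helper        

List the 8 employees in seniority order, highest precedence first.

By classification: Drummond, Yilmaz and Kapoor (Journeyperson); then Ruiz (Operator); then Baptiste, Mbeki, Osei and Ibarra (Helper).
Among Drummond, Yilmaz and Kapoor, by accumulated service hours (higher first): Drummond (18250 hours) before Yilmaz and Kapoor (1898 hours).
Yilmaz and Kapoor both have company hire date 11 Jul 1994, so the next rule applies.
Yilmaz and Kapoor both have employee number 3864, so the next rule applies.
Among Yilmaz and Kapoor, by classification seniority date (earlier first): Yilmaz (Nov 6, 2010) before Kapoor (Dec 11, 2021).
Among Baptiste, Mbeki, Osei and Ibarra, by accumulated service hours (higher first): Baptiste (38343 hours) before Mbeki, Osei and Ibarra (11941 hours).
Mbeki, Osei and Ibarra all have company hire date 12 Nov 2002, so the next rule applies.
Among Mbeki, Osei and Ibarra, by employee number (lower first): Mbeki (3857) before Osei and Ibarra (4652).
Among Osei and Ibarra, by classification seniority date (earlier first): Osei (Mar 26, 2004) before Ibarra (Jan 3, 2006).
Full order: Drummond, Yilmaz, Kapoor, Ruiz, Baptiste, Mbeki, Osei, Ibarra.

Drummond, Yilmaz, Kapoor, Ruiz, Baptiste, Mbeki, Osei, Ibarra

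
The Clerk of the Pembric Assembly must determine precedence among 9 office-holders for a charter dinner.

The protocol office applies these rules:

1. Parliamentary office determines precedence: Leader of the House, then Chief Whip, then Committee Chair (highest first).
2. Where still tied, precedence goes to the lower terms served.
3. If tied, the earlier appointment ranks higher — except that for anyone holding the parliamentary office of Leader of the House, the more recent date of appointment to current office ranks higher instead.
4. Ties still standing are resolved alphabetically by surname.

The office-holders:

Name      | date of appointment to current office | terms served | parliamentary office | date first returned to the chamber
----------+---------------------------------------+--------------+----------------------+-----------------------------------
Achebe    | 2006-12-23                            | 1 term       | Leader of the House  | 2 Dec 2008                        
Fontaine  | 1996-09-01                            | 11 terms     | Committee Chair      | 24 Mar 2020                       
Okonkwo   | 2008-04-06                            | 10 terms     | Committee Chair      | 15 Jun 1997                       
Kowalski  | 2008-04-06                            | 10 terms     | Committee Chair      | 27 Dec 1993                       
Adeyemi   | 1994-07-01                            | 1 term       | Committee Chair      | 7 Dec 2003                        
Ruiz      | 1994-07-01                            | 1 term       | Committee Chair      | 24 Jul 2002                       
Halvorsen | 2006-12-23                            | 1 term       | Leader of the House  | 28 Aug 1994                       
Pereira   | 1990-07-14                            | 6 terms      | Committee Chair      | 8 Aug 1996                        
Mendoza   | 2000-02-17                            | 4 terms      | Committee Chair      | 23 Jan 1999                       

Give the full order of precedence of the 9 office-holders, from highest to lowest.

Achebe, Halvorsen, Adeyemi, Ruiz, Mendoza, Pereira, Kowalski, Okonkwo, Fontaine

By parliamentary office: Achebe and Halvorsen (Leader of the House); then Adeyemi, Ruiz, Mendoza, Pereira, Kowalski, Okonkwo and Fontaine (Committee Chair).
Achebe and Halvorsen both have terms served 1 term, so the next rule applies.
Achebe and Halvorsen both have date of appointment to current office 2006-12-23, so the next rule applies.
Among Achebe and Halvorsen, alphabetically by surname: Achebe before Halvorsen.
Among Adeyemi, Ruiz, Mendoza, Pereira, Kowalski, Okonkwo and Fontaine, by terms served (lower first): Adeyemi and Ruiz (1 term) before Mendoza (4 terms) before Pereira (6 terms) before Kowalski and Okonkwo (10 terms) before Fontaine (11 terms).
Adeyemi and Ruiz both have date of appointment to current office 1994-07-01, so the next rule applies.
Among Adeyemi and Ruiz, alphabetically by surname: Adeyemi before Ruiz.
Kowalski and Okonkwo both have date of appointment to current office 2008-04-06, so the next rule applies.
Among Kowalski and Okonkwo, alphabetically by surname: Kowalski before Okonkwo.
Full order: Achebe, Halvorsen, Adeyemi, Ruiz, Mendoza, Pereira, Kowalski, Okonkwo, Fontaine.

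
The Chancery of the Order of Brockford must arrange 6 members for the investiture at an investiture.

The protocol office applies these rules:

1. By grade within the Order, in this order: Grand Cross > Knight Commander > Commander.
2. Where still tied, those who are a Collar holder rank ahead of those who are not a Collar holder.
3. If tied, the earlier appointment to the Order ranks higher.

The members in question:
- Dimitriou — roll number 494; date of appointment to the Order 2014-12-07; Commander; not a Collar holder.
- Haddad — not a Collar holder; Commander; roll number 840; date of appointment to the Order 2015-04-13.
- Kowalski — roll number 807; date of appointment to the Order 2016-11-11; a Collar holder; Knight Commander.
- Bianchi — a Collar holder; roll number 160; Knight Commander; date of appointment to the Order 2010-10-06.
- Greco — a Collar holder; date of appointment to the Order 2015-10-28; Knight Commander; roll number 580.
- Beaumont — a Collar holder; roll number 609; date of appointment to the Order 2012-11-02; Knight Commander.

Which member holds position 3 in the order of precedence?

By grade within the Order: Bianchi, Beaumont, Greco and Kowalski (Knight Commander); then Dimitriou and Haddad (Commander).
Bianchi, Beaumont, Greco and Kowalski are each a Collar holder, so the next rule applies.
Among Bianchi, Beaumont, Greco and Kowalski, by date of appointment to the Order (earlier first): Bianchi (2010-10-06) before Beaumont (2012-11-02) before Greco (2015-10-28) before Kowalski (2016-11-11).
Dimitriou and Haddad are each not a Collar holder, so the next rule applies.
Among Dimitriou and Haddad, by date of appointment to the Order (earlier first): Dimitriou (2014-12-07) before Haddad (2015-04-13).
Order: Bianchi, Beaumont, Greco, Kowalski, Dimitriou, Haddad.

Greco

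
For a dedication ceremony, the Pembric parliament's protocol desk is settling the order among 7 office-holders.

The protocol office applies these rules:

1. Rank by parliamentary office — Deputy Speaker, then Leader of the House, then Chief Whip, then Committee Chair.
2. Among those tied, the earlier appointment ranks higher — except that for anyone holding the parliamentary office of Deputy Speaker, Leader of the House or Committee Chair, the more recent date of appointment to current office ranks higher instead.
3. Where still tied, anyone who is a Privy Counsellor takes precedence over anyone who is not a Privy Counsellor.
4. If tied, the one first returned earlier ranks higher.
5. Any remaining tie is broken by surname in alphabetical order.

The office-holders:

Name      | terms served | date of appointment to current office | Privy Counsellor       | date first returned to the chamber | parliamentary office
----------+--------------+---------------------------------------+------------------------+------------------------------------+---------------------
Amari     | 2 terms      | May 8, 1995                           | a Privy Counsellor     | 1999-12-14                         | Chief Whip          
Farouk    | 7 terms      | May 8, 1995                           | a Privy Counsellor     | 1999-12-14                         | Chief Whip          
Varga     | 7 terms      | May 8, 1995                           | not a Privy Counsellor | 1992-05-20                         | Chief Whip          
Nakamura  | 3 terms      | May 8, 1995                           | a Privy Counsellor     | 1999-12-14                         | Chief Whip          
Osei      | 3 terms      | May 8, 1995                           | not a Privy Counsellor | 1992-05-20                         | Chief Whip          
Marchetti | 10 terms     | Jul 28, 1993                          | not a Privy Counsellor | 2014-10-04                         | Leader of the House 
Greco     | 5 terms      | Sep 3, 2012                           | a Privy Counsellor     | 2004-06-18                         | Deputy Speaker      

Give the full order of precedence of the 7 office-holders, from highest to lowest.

Greco, Marchetti, Amari, Farouk, Nakamura, Osei, Varga

By parliamentary office: Greco (Deputy Speaker); then Marchetti (Leader of the House); then Amari, Farouk, Nakamura, Osei and Varga (Chief Whip).
Amari, Farouk, Nakamura, Osei and Varga all have date of appointment to current office May 8, 1995, so the next rule applies.
Among Amari, Farouk, Nakamura, Osei and Varga, a Privy Counsellor before not a Privy Counsellor: Amari, Farouk and Nakamura (a Privy Counsellor) before Osei and Varga (not a Privy Counsellor).
Amari, Farouk and Nakamura all have date first returned to the chamber 1999-12-14, so the next rule applies.
Among Amari, Farouk and Nakamura, alphabetically by surname: Amari before Farouk before Nakamura.
Osei and Varga both have date first returned to the chamber 1992-05-20, so the next rule applies.
Among Osei and Varga, alphabetically by surname: Osei before Varga.
Full order: Greco, Marchetti, Amari, Farouk, Nakamura, Osei, Varga.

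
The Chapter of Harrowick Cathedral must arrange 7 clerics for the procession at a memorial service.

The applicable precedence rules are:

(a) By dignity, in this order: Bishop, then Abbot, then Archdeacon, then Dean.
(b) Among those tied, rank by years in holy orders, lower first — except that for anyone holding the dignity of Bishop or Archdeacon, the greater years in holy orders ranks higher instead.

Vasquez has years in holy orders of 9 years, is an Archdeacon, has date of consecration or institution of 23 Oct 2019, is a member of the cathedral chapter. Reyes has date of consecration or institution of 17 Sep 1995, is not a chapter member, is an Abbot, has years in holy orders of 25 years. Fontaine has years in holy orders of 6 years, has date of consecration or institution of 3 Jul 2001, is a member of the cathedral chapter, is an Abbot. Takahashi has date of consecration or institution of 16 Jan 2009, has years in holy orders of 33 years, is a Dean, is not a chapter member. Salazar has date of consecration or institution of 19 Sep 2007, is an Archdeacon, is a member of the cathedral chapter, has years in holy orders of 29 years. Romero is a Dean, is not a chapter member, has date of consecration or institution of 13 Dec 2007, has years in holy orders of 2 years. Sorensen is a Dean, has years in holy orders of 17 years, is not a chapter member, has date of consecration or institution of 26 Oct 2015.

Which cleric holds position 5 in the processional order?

Romero

By dignity: Fontaine and Reyes (Abbot); then Salazar and Vasquez (Archdeacon); then Romero, Sorensen and Takahashi (Dean).
Among Fontaine and Reyes, by years in holy orders (lower first): Fontaine (6 years) before Reyes (25 years).
Among Salazar and Vasquez, by years in holy orders (higher first) (reversed rule for this group): Salazar (29 years) before Vasquez (9 years).
Among Romero, Sorensen and Takahashi, by years in holy orders (lower first): Romero (2 years) before Sorensen (17 years) before Takahashi (33 years).
Order: Fontaine, Reyes, Salazar, Vasquez, Romero, Sorensen, Takahashi.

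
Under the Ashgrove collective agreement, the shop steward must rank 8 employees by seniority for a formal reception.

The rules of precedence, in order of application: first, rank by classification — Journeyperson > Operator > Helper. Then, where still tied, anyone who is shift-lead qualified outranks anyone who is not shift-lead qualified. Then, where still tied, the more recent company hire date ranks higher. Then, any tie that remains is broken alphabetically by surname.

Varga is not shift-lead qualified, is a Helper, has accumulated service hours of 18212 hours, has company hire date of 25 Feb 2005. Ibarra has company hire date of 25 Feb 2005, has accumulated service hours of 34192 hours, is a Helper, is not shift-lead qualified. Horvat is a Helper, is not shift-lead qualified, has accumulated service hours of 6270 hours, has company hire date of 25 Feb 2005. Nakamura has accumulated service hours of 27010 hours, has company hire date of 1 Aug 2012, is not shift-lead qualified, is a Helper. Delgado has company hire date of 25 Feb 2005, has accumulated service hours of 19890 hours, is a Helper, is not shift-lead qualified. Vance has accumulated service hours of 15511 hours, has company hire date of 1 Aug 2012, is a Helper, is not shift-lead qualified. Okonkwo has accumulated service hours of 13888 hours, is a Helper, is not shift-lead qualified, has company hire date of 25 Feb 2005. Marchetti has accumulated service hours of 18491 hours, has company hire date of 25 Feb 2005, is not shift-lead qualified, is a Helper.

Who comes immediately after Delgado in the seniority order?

By classification: Nakamura, Vance, Delgado, Horvat, Ibarra, Marchetti, Okonkwo and Varga (Helper).
Nakamura, Vance, Delgado, Horvat, Ibarra, Marchetti, Okonkwo and Varga are each not shift-lead qualified, so the next rule applies.
Among Nakamura, Vance, Delgado, Horvat, Ibarra, Marchetti, Okonkwo and Varga, by company hire date (later first): Nakamura and Vance (1 Aug 2012) before Delgado, Horvat, Ibarra, Marchetti, Okonkwo and Varga (25 Feb 2005).
Among Nakamura and Vance, alphabetically by surname: Nakamura before Vance.
Among Delgado, Horvat, Ibarra, Marchetti, Okonkwo and Varga, alphabetically by surname: Delgado before Horvat before Ibarra before Marchetti before Okonkwo before Varga.
Order: Nakamura, Vance, Delgado, Horvat, Ibarra, Marchetti, Okonkwo, Varga.

Horvat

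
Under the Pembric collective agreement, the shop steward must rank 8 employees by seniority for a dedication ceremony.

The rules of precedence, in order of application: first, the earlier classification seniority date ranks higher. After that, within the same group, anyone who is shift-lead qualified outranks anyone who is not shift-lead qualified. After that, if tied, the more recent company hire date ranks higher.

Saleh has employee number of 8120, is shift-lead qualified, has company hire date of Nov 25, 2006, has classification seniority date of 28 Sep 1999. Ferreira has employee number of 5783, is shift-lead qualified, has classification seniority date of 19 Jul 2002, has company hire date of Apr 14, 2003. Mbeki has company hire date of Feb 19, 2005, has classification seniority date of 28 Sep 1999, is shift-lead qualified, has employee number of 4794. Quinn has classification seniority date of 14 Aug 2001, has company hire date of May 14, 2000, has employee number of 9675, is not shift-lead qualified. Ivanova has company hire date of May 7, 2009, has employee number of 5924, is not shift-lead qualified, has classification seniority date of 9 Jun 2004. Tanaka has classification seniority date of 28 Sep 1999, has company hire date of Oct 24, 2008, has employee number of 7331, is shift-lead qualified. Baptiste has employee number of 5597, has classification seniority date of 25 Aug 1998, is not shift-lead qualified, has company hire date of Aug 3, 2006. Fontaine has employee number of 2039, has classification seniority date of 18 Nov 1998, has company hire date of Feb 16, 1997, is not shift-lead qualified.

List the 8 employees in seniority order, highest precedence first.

By classification seniority date (earlier first): Baptiste (25 Aug 1998); then Fontaine (18 Nov 1998); then Tanaka, Saleh and Mbeki (each 28 Sep 1999); then Quinn (14 Aug 2001); then Ferreira (19 Jul 2002); then Ivanova (9 Jun 2004).
Tanaka, Saleh and Mbeki are each shift-lead qualified, so the next rule applies.
Among Tanaka, Saleh and Mbeki, by company hire date (later first): Tanaka (Oct 24, 2008) before Saleh (Nov 25, 2006) before Mbeki (Feb 19, 2005).
Full order: Baptiste, Fontaine, Tanaka, Saleh, Mbeki, Quinn, Ferreira, Ivanova.

Baptiste, Fontaine, Tanaka, Saleh, Mbeki, Quinn, Ferreira, Ivanova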